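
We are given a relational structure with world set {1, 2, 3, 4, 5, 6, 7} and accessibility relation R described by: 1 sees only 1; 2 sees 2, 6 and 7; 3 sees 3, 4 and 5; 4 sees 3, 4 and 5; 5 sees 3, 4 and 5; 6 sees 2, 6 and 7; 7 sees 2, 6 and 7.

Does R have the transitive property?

Yes

Transitive: yes — every two-step R-path is closed by a direct edge.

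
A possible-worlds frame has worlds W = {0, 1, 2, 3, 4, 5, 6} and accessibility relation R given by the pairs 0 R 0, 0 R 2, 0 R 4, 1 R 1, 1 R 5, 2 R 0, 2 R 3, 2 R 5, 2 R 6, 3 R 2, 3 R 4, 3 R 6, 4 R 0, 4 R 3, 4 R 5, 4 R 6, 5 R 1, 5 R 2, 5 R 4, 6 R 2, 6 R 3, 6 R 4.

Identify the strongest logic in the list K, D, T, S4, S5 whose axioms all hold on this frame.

Serial (axiom D): yes — every world has a successor (e.g. 0 R 0).
Reflexive (axiom T): no — 2 is not related to itself.
Transitive (axiom 4): no — 0 R 2 and 2 R 3, but not 0 R 3.
Euclidean (axiom 5): no — 0 R 2 and 0 R 4, but not 2 R 4.
So F validates K, D; T would additionally require R to be reflexive. The strongest is D.

D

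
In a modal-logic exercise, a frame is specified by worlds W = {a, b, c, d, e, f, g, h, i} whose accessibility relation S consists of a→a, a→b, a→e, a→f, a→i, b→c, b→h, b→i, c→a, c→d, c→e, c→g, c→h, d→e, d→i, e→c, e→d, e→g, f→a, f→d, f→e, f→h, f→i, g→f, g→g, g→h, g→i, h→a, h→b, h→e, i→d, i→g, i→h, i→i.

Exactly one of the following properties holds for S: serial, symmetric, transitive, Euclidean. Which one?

Serial: yes — every world has a successor (e.g. a S a).
Symmetric: no — a S b but not b S a.
Transitive: no — a S b and b S c, but not a S c.
Euclidean: no — a S b and a S e, but not b S e.
Only serial holds.

serial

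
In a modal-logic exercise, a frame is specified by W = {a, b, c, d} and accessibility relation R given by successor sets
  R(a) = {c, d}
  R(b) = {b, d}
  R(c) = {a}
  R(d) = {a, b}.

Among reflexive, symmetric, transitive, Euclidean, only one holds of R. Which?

symmetric

Reflexive: no — a is not related to itself.
Symmetric: yes — every pair in R has its reverse in R.
Transitive: no — a R d and d R b, but not a R b.
Euclidean: no — a R c and a R d, but not c R d.
Only symmetric holds.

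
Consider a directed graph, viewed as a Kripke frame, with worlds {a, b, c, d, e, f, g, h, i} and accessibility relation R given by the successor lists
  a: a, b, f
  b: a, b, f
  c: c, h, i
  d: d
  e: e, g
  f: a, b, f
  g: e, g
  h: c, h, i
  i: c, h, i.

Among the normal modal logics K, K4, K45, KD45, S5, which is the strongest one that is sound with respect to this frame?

Transitive (axiom 4): yes — every two-step R-path is closed by a direct edge.
Euclidean (axiom 5): yes — any two successors of a common world are R-related.
Serial (axiom D): yes — every world has a successor (e.g. a R a).
Reflexive (axiom T): yes — every world is R-related to itself.
So F validates K, K4, K45, KD45, S5. The strongest is S5.

S5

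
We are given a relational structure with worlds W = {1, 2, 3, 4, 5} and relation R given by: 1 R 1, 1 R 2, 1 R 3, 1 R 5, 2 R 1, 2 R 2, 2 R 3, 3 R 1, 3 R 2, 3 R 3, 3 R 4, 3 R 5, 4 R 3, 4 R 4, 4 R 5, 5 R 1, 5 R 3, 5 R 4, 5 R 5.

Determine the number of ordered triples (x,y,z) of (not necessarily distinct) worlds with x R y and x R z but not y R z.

10

Enumerating: (1,2,5), (1,5,2), (3,1,4), (3,2,4), (3,2,5), (3,4,1), (3,4,2), (3,5,2), (5,1,4), (5,4,1).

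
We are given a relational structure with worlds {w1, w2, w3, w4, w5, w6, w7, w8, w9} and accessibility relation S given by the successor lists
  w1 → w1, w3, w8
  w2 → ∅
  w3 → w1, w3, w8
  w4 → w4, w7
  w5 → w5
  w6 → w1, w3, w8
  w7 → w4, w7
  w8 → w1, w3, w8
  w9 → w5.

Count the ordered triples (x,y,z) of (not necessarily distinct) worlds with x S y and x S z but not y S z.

S is Euclidean; there are no such tuples.

0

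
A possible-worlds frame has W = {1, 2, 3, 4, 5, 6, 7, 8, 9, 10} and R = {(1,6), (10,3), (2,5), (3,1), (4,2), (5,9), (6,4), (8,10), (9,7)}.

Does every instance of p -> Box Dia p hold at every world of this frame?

No

The schema B characterises exactly the symmetric frames.
Symmetric: no — 1 R 6 but not 6 R 1.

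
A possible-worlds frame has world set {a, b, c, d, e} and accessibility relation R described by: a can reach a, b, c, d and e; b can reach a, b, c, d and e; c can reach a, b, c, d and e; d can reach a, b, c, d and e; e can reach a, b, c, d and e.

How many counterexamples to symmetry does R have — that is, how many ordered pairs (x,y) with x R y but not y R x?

R is symmetric; there are no such tuples.

0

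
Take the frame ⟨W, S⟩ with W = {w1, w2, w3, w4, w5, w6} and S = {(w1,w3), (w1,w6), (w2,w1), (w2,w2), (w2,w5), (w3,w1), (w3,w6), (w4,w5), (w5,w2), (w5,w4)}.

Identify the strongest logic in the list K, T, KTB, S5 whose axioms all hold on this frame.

Reflexive (axiom T): no — w1 is not related to itself.
Symmetric (axiom B): no — w1 S w6 but not w6 S w1.
Euclidean (axiom 5): no — w1 S w6 and w1 S w3, but not w6 S w3.
So F validates K; T would additionally require S to be reflexive. The strongest is K.

K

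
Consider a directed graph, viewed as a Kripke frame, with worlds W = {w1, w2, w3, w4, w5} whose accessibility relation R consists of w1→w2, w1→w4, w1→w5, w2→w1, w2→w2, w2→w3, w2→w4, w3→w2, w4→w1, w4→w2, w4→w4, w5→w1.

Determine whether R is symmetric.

Symmetric: yes — every pair in R has its reverse in R.

Yes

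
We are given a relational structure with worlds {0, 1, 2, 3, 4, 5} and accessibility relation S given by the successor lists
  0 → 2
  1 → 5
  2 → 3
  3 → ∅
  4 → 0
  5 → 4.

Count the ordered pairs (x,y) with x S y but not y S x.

5

Enumerating: (0,2), (1,5), (2,3), (4,0), (5,4).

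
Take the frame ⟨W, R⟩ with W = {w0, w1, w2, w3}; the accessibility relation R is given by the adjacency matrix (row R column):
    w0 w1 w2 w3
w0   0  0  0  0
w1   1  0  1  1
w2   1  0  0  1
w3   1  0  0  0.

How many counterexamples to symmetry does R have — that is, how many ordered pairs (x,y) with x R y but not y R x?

Enumerating: (w1,w0), (w1,w2), (w1,w3), (w2,w0), (w2,w3), (w3,w0).

6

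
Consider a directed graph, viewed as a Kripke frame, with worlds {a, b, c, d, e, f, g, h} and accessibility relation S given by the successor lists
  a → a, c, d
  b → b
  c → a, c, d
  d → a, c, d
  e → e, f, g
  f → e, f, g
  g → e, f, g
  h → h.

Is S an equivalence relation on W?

Yes

Reflexive: yes — every world is S-related to itself.
Symmetric: yes — every pair in S has its reverse in S.
Transitive: yes — every two-step S-path is closed by a direct edge.
So S is an equivalence relation.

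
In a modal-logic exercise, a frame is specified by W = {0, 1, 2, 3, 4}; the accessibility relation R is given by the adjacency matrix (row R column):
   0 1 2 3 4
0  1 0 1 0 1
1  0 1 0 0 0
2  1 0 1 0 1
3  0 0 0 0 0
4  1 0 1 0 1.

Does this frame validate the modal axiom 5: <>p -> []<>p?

The schema 5 characterises exactly the Euclidean frames.
Euclidean: yes — any two successors of a common world are R-related.

Yes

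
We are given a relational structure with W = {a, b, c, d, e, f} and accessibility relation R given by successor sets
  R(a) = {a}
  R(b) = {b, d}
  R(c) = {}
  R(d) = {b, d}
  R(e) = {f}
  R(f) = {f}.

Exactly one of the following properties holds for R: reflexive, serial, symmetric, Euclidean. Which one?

Euclidean

Reflexive: no — c is not related to itself.
Serial: no — c has no R-successor.
Symmetric: no — e R f but not f R e.
Euclidean: yes — any two successors of a common world are R-related.
Only Euclidean holds.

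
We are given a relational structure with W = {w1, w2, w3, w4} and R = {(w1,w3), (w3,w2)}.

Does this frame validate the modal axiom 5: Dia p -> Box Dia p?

Axiom 5 corresponds to the accessibility relation being Euclidean.
Euclidean: no — w1 R w3 and w1 R w3, but not w3 R w3.

No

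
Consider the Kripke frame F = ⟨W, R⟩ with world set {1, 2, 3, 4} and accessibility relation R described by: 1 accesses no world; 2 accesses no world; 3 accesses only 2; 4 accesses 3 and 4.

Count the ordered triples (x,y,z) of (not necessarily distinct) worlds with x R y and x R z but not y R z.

Enumerating: (3,2,2), (4,3,3), (4,3,4).

3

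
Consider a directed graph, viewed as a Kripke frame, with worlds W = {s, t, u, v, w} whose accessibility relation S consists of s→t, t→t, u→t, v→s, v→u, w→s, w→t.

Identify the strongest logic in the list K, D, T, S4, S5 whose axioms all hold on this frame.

D

Serial (axiom D): yes — every world has a successor (e.g. s S t).
Reflexive (axiom T): no — s is not related to itself.
Transitive (axiom 4): no — v S s and s S t, but not v S t.
Euclidean (axiom 5): no — v S s and v S u, but not s S u.
So F validates K, D; T would additionally require S to be reflexive. The strongest is D.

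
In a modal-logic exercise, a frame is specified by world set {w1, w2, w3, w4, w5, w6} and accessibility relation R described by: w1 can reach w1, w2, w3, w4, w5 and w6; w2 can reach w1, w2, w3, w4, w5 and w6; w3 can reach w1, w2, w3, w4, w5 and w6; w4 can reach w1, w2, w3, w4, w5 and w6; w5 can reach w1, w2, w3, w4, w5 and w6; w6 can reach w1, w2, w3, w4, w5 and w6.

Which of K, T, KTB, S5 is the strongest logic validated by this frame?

Reflexive (axiom T): yes — every world is R-related to itself.
Symmetric (axiom B): yes — every pair in R has its reverse in R.
Euclidean (axiom 5): yes — any two successors of a common world are R-related.
So F validates K, T, KTB, S5. The strongest is S5.

S5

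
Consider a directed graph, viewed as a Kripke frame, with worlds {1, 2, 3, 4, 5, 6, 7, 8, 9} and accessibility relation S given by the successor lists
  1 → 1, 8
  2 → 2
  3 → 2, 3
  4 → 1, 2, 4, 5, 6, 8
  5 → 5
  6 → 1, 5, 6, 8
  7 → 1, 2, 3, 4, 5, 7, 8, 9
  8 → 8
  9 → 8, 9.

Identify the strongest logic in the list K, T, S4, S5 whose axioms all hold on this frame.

T

Reflexive (axiom T): yes — every world is S-related to itself.
Transitive (axiom 4): no — 7 S 4 and 4 S 6, but not 7 S 6.
Euclidean (axiom 5): no — 4 S 1 and 4 S 2, but not 1 S 2.
So F validates K, T; S4 would additionally require S to be transitive. The strongest is T.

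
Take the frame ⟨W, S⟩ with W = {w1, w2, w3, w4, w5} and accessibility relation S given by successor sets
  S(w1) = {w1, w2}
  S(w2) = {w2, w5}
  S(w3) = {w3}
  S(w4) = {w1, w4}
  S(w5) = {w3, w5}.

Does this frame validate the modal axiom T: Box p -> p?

Yes

The schema T characterises exactly the reflexive frames.
Reflexive: yes — every world is S-related to itself.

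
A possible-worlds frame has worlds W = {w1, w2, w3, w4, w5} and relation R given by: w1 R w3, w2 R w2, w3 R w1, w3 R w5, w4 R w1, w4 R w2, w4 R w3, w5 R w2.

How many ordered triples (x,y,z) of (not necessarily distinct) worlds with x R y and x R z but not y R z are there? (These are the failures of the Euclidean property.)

Enumerating: (w1,w3,w3), (w3,w1,w1), (w3,w1,w5), (w3,w5,w1), (w3,w5,w5), (w4,w1,w1), (w4,w1,w2), (w4,w2,w1), (w4,w2,w3), (w4,w3,w2), (w4,w3,w3).

11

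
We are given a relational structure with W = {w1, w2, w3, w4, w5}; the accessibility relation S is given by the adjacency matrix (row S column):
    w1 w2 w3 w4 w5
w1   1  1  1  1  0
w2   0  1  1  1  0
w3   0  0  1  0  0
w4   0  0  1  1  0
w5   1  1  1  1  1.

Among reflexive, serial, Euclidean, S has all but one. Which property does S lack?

Euclidean

Reflexive: yes — every world is S-related to itself.
Serial: yes — every world has a successor (e.g. w1 S w1).
Euclidean: no — w1 S w3 and w1 S w2, but not w3 S w2.
Only Euclidean fails.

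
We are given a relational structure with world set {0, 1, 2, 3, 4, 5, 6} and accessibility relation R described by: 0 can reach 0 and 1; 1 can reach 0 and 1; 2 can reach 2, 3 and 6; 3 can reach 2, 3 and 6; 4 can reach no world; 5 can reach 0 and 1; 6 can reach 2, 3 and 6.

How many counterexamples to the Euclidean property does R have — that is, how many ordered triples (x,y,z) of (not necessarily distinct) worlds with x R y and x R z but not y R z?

0

R is Euclidean; there are no such tuples.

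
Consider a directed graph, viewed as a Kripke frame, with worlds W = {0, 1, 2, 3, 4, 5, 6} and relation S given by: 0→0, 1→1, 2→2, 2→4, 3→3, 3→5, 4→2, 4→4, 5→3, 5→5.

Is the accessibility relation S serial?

No

Serial: no — 6 has no S-successor.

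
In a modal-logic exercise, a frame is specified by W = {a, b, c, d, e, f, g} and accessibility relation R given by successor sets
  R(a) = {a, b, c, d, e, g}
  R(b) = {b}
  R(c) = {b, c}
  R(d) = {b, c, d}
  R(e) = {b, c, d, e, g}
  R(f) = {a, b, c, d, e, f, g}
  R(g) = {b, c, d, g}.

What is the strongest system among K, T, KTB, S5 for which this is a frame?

Reflexive (axiom T): yes — every world is R-related to itself.
Symmetric (axiom B): no — a R b but not b R a.
Euclidean (axiom 5): no — a R b and a R c, but not b R c.
So F validates K, T; KTB would additionally require R to be symmetric. The strongest is T.

T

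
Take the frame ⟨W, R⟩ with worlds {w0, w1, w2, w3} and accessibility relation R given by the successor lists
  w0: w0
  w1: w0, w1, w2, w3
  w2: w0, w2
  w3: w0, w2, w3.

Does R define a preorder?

Reflexive: yes — every world is R-related to itself.
Transitive: yes — every two-step R-path is closed by a direct edge.
So R is a preorder.

Yes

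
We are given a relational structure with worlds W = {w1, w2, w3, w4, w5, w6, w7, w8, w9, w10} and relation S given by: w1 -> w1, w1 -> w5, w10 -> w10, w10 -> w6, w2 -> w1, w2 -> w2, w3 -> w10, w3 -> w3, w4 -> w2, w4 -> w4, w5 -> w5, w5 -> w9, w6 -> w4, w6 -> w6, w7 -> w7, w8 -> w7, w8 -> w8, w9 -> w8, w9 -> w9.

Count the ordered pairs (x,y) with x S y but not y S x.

9

Enumerating: (w1,w5), (w10,w6), (w2,w1), (w3,w10), (w4,w2), (w5,w9), (w6,w4), (w8,w7), (w9,w8).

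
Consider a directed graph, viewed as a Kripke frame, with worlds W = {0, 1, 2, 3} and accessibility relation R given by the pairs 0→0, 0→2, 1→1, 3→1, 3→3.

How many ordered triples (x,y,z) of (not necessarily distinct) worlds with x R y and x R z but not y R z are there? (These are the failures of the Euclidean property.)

Enumerating: (0,2,0), (0,2,2), (3,1,3).

3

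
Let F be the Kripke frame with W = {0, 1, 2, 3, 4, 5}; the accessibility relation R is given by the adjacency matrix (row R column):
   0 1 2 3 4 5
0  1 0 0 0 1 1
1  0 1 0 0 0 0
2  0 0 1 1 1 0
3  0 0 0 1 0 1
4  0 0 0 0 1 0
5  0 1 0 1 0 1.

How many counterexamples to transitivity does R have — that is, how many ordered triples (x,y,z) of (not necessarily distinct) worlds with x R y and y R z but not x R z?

Enumerating: (0,5,1), (0,5,3), (2,3,5), (3,5,1).

4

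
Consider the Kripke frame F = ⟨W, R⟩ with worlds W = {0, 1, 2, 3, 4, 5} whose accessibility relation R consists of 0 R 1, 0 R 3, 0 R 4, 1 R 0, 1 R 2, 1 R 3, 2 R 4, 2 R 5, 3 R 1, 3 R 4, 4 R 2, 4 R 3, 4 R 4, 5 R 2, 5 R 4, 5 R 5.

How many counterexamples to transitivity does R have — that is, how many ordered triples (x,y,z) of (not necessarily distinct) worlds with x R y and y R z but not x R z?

Enumerating: (0,1,0), (0,1,2), (0,4,2), (1,0,1), (1,0,4), (1,2,4), (1,2,5), (1,3,1), (1,3,4), (2,4,2), (2,4,3), (2,5,2), … and 8 more.
Total: 20.

20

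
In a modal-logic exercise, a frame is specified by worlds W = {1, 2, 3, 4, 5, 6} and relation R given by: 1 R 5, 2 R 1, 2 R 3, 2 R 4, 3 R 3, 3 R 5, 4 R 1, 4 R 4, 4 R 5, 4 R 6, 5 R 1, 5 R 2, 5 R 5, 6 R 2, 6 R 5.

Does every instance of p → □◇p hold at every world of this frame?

No

Axiom B corresponds to the accessibility relation being symmetric.
Symmetric: no — 2 R 1 but not 1 R 2.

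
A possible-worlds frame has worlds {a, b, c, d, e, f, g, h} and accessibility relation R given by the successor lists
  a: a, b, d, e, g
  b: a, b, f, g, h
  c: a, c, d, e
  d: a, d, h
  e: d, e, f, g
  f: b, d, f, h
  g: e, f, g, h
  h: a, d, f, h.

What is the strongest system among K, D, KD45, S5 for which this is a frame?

D

Serial (axiom D): yes — every world has a successor (e.g. a R a).
Euclidean (axiom 5): no — a R b and a R d, but not b R d.
Transitive (axiom 4): no — a R b and b R f, but not a R f.
Reflexive (axiom T): yes — every world is R-related to itself.
So F validates K, D; KD45 would additionally require R to be Euclidean and transitive. The strongest is D.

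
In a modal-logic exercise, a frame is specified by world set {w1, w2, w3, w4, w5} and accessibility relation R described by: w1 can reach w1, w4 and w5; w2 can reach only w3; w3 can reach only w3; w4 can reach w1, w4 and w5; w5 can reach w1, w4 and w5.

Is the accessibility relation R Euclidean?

Euclidean: yes — any two successors of a common world are R-related.

Yes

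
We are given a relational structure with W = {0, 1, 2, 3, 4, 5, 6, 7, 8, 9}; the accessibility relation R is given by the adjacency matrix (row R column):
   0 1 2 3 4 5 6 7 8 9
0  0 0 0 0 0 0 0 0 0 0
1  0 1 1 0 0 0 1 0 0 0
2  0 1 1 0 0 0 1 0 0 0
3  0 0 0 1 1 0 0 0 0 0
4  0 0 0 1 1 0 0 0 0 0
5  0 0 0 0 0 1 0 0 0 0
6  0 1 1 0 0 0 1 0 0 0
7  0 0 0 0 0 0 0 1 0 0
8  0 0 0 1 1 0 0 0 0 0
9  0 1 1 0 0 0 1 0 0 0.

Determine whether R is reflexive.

Reflexive: no — 0 is not related to itself.

No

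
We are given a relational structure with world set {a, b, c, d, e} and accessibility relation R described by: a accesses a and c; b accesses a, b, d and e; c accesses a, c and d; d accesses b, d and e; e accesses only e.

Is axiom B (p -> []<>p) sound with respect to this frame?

The schema B characterises exactly the symmetric frames.
Symmetric: no — b R a but not a R b.

No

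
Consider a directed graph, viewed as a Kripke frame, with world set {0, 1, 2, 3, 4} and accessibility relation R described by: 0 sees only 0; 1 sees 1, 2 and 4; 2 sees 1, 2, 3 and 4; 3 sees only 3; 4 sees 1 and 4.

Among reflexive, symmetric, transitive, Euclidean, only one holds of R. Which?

reflexive

Reflexive: yes — every world is R-related to itself.
Symmetric: no — 2 R 3 but not 3 R 2.
Transitive: no — 1 R 2 and 2 R 3, but not 1 R 3.
Euclidean: no — 1 R 4 and 1 R 2, but not 4 R 2.
Only reflexive holds.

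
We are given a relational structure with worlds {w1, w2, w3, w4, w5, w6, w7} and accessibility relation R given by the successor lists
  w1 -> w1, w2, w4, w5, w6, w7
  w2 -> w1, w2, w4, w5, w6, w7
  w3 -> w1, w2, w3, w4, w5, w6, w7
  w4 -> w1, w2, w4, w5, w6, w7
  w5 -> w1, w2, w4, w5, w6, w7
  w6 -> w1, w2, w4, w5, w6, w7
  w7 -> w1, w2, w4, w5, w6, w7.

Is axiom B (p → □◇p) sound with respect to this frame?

Axiom B corresponds to the accessibility relation being symmetric.
Symmetric: no — w3 R w1 but not w1 R w3.

No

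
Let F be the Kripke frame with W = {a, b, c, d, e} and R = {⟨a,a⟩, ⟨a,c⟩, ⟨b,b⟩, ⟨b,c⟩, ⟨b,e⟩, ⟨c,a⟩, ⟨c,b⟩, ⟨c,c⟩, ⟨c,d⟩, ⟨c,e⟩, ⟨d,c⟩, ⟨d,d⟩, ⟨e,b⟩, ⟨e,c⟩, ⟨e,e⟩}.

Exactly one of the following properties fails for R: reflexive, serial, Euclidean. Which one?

Euclidean

Reflexive: yes — every world is R-related to itself.
Serial: yes — every world has a successor (e.g. a R a).
Euclidean: no — c R a and c R b, but not a R b.
Only Euclidean fails.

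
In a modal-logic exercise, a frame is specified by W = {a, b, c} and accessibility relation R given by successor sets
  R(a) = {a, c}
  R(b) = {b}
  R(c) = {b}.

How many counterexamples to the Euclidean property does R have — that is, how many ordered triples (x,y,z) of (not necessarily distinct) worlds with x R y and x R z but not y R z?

2

Enumerating: (a,c,a), (a,c,c).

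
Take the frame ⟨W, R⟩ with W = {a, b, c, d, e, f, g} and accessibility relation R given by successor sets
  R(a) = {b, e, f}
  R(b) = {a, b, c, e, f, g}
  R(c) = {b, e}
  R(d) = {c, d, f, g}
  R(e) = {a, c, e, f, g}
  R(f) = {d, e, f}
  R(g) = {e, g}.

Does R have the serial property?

Serial: yes — every world has a successor (e.g. a R b).

Yes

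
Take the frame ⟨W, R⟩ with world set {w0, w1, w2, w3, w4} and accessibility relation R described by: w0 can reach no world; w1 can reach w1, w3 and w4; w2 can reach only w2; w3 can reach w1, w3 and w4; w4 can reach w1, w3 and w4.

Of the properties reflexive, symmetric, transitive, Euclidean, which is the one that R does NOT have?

reflexive

Reflexive: no — w0 is not related to itself.
Symmetric: yes — every pair in R has its reverse in R.
Transitive: yes — every two-step R-path is closed by a direct edge.
Euclidean: yes — any two successors of a common world are R-related.
Only reflexive fails.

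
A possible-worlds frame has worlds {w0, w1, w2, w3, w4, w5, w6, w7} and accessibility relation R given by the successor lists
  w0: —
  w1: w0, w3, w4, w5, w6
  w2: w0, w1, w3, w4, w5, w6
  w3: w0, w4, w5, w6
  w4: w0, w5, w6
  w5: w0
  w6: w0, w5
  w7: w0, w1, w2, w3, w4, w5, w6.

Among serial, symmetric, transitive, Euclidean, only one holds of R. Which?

Serial: no — w0 has no R-successor.
Symmetric: no — w1 R w0 but not w0 R w1.
Transitive: yes — every two-step R-path is closed by a direct edge.
Euclidean: no — w1 R w0 and w1 R w3, but not w0 R w3.
Only transitive holds.

transitive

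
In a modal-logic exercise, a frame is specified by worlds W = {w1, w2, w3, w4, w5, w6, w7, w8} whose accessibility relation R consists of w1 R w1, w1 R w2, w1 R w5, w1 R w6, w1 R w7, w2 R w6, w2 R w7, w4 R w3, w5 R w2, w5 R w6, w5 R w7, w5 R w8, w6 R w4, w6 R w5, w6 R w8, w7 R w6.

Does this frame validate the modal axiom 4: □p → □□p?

The schema 4 characterises exactly the transitive frames.
Transitive: no — w1 R w5 and w5 R w8, but not w1 R w8.

No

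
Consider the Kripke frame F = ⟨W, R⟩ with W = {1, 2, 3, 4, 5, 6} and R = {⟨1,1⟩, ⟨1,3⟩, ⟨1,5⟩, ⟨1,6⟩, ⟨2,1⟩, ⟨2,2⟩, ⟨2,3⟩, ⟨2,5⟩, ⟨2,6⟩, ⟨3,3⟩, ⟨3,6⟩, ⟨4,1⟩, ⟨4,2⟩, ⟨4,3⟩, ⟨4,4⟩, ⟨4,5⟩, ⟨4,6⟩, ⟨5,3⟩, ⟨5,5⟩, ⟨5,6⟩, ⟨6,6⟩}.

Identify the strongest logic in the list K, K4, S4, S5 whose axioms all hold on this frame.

Transitive (axiom 4): yes — every two-step R-path is closed by a direct edge.
Reflexive (axiom T): yes — every world is R-related to itself.
Euclidean (axiom 5): no — 1 R 3 and 1 R 5, but not 3 R 5.
So F validates K, K4, S4; S5 would additionally require R to be Euclidean. The strongest is S4.

S4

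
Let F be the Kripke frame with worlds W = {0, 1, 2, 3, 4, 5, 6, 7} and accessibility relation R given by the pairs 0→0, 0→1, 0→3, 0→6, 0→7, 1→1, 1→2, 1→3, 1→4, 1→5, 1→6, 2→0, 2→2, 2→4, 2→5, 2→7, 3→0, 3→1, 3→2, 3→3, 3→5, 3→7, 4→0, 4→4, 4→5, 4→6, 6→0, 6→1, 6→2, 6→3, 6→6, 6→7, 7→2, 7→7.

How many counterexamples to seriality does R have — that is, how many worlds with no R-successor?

Enumerating: 5.

1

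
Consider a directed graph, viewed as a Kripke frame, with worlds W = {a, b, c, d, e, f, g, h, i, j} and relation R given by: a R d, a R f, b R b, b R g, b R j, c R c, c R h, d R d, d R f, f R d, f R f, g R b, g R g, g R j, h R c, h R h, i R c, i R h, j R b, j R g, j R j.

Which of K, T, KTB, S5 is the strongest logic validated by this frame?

K

Reflexive (axiom T): no — a is not related to itself.
Symmetric (axiom B): no — a R d but not d R a.
Euclidean (axiom 5): yes — any two successors of a common world are R-related.
So F validates K; T would additionally require R to be reflexive. The strongest is K.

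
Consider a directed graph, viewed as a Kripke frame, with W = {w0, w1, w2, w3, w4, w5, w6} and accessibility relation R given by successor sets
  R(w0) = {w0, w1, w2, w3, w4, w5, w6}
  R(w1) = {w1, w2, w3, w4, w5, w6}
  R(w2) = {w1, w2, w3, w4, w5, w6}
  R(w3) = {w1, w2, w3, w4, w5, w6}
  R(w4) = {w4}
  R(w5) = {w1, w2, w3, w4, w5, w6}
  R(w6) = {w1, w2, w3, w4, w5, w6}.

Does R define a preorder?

Yes

Reflexive: yes — every world is R-related to itself.
Transitive: yes — every two-step R-path is closed by a direct edge.
So R is a preorder.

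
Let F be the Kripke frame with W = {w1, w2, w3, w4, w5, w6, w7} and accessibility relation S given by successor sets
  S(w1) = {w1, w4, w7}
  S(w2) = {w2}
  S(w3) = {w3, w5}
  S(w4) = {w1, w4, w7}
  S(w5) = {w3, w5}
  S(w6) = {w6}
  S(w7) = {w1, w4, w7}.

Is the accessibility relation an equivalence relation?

Yes

Reflexive: yes — every world is S-related to itself.
Symmetric: yes — every pair in S has its reverse in S.
Transitive: yes — every two-step S-path is closed by a direct edge.
So S is an equivalence relation.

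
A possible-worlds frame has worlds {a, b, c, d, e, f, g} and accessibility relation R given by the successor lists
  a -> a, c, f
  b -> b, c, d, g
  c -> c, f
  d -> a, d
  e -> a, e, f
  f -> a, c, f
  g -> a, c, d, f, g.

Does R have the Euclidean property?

No

Euclidean: no — b R c and b R d, but not c R d.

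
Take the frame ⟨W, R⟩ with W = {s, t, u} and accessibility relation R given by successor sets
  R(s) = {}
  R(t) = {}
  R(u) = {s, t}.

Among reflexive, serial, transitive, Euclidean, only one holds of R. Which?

transitive

Reflexive: no — s is not related to itself.
Serial: no — s has no R-successor.
Transitive: yes — every two-step R-path is closed by a direct edge.
Euclidean: no — u R s and u R t, but not s R t.
Only transitive holds.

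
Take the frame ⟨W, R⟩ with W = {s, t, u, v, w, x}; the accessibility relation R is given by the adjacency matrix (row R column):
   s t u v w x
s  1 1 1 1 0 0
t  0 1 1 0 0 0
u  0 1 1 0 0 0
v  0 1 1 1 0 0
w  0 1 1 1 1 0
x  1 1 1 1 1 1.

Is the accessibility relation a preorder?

Reflexive: yes — every world is R-related to itself.
Transitive: yes — every two-step R-path is closed by a direct edge.
So R is a preorder.

Yes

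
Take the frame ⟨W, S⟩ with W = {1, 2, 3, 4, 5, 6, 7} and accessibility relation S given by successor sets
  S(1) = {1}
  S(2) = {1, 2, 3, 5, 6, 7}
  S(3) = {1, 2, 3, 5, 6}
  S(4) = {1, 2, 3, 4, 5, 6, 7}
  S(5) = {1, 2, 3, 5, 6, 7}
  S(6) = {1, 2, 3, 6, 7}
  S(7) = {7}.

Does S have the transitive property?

No

Transitive: no — 3 S 2 and 2 S 7, but not 3 S 7.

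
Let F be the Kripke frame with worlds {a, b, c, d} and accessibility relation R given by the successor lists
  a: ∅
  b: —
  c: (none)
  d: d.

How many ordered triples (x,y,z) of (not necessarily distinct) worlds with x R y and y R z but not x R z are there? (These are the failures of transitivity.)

R is transitive; there are no such tuples.

0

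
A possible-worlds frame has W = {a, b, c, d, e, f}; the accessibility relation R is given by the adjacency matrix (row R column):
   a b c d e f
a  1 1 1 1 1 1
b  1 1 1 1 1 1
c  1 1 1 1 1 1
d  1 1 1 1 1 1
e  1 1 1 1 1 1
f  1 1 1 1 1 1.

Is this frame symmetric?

Yes

Symmetric: yes — every pair in R has its reverse in R.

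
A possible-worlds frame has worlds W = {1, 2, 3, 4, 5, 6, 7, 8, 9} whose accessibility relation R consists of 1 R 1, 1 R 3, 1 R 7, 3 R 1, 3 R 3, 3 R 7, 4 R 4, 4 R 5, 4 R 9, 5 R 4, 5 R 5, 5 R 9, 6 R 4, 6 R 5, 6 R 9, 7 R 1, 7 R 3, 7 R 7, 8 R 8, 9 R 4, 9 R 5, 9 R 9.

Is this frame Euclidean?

Euclidean: yes — any two successors of a common world are R-related.

Yes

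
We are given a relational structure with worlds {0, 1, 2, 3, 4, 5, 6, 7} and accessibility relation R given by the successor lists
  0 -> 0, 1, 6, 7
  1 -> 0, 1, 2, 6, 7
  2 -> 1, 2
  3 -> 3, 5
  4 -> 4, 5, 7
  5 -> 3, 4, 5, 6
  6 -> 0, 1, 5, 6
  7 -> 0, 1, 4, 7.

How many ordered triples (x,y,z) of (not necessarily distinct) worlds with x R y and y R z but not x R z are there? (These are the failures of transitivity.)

Enumerating: (0,1,2), (0,6,5), (0,7,4), (1,6,5), (1,7,4), (2,1,0), (2,1,6), (2,1,7), (3,5,4), (3,5,6), (4,5,3), (4,5,6), … and 14 more.
Total: 26.

26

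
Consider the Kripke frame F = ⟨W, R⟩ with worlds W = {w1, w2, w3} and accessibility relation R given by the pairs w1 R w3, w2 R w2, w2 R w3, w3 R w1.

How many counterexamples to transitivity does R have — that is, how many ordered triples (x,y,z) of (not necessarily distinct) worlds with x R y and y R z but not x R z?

3

Enumerating: (w1,w3,w1), (w2,w3,w1), (w3,w1,w3).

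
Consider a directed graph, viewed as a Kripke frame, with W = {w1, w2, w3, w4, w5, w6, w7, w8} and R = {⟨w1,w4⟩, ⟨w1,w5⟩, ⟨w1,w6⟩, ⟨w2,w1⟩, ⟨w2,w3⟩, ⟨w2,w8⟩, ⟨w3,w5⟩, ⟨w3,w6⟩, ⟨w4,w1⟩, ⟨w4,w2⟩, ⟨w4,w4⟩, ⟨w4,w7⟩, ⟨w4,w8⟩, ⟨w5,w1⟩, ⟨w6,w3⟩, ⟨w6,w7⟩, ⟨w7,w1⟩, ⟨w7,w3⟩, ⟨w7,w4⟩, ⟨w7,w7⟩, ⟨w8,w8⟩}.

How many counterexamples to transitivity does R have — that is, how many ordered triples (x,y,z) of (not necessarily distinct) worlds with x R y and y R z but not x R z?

Enumerating: (w1,w4,w1), (w1,w4,w2), (w1,w4,w7), (w1,w4,w8), (w1,w5,w1), (w1,w6,w3), (w1,w6,w7), (w2,w1,w4), (w2,w1,w5), (w2,w1,w6), (w2,w3,w5), (w2,w3,w6), … and 20 more.
Total: 32.

32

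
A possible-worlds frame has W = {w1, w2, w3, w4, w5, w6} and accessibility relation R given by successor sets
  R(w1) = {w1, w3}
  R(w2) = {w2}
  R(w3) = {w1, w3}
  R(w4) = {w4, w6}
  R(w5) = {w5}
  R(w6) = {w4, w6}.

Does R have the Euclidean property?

Euclidean: yes — any two successors of a common world are R-related.

Yes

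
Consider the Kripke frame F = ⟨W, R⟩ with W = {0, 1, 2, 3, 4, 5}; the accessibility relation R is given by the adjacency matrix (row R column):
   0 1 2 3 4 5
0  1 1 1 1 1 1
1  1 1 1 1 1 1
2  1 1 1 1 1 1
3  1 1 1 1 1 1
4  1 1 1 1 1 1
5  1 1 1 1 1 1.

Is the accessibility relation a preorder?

Yes

Reflexive: yes — every world is R-related to itself.
Transitive: yes — every two-step R-path is closed by a direct edge.
So R is a preorder.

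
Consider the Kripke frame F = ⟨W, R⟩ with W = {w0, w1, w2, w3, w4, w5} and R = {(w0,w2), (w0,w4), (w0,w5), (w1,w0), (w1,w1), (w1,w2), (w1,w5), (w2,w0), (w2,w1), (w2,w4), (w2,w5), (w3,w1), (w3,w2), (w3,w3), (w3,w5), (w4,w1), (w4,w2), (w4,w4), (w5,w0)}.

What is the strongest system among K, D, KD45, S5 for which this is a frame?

Serial (axiom D): yes — every world has a successor (e.g. w0 R w2).
Euclidean (axiom 5): no — w0 R w4 and w0 R w5, but not w4 R w5.
Transitive (axiom 4): no — w0 R w2 and w2 R w1, but not w0 R w1.
Reflexive (axiom T): no — w0 is not related to itself.
So F validates K, D; KD45 would additionally require R to be Euclidean and transitive. The strongest is D.

D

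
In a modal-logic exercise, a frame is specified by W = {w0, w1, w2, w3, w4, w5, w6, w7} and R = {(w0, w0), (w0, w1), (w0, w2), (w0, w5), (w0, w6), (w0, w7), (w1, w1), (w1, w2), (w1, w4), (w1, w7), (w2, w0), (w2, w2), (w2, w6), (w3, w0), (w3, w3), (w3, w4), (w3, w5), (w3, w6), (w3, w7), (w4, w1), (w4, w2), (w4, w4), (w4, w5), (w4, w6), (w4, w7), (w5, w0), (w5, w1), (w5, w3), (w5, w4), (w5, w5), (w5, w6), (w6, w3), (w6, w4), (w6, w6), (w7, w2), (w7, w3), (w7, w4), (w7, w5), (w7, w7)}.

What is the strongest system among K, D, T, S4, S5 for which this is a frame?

Serial (axiom D): yes — every world has a successor (e.g. w0 R w0).
Reflexive (axiom T): yes — every world is R-related to itself.
Transitive (axiom 4): no — w0 R w1 and w1 R w4, but not w0 R w4.
Euclidean (axiom 5): no — w0 R w1 and w0 R w5, but not w1 R w5.
So F validates K, D, T; S4 would additionally require R to be transitive. The strongest is T.

T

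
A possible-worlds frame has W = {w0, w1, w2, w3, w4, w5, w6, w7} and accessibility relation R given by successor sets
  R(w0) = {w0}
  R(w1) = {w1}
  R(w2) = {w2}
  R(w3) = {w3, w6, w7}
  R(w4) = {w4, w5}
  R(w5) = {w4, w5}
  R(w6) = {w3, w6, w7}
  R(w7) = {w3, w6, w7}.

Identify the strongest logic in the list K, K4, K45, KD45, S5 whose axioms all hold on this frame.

S5

Transitive (axiom 4): yes — every two-step R-path is closed by a direct edge.
Euclidean (axiom 5): yes — any two successors of a common world are R-related.
Serial (axiom D): yes — every world has a successor (e.g. w0 R w0).
Reflexive (axiom T): yes — every world is R-related to itself.
So F validates K, K4, K45, KD45, S5. The strongest is S5.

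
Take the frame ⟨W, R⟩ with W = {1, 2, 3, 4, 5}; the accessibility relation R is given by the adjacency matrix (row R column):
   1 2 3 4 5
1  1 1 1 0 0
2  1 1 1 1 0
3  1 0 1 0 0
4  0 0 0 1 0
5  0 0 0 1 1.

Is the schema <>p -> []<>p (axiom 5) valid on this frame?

The schema 5 characterises exactly the Euclidean frames.
Euclidean: no — 1 R 3 and 1 R 2, but not 3 R 2.

No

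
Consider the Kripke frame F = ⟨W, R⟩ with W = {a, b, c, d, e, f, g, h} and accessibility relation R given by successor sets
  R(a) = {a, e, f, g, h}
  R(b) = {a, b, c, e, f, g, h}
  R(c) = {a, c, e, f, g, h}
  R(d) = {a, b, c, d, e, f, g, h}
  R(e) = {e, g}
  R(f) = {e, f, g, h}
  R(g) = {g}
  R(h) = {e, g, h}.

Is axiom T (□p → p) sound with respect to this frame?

Yes

The schema T characterises exactly the reflexive frames.
Reflexive: yes — every world is R-related to itself.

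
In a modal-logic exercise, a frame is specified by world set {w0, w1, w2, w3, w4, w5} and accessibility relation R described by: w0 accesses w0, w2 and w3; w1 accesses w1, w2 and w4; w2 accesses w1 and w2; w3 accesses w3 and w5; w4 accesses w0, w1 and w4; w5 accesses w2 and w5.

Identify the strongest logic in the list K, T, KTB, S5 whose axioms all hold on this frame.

T

Reflexive (axiom T): yes — every world is R-related to itself.
Symmetric (axiom B): no — w0 R w2 but not w2 R w0.
Euclidean (axiom 5): no — w0 R w2 and w0 R w3, but not w2 R w3.
So F validates K, T; KTB would additionally require R to be symmetric. The strongest is T.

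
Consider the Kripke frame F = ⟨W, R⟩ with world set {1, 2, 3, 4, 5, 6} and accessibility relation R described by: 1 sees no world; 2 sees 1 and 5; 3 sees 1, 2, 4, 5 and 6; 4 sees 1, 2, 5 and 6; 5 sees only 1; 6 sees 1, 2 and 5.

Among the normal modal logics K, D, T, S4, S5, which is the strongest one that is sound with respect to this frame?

Serial (axiom D): no — 1 has no R-successor.
Reflexive (axiom T): no — 1 is not related to itself.
Transitive (axiom 4): yes — every two-step R-path is closed by a direct edge.
Euclidean (axiom 5): no — 2 R 1 and 2 R 5, but not 1 R 5.
So F validates K; D would additionally require R to be serial. The strongest is K.

K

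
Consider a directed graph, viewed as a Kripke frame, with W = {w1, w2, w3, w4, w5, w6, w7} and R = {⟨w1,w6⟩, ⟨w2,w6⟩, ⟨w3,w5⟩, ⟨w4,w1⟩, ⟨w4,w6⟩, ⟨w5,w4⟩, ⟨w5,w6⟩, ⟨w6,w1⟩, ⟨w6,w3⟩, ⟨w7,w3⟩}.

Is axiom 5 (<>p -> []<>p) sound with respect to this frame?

Axiom 5 corresponds to the accessibility relation being Euclidean.
Euclidean: no — w5 R w6 and w5 R w4, but not w6 R w4.

No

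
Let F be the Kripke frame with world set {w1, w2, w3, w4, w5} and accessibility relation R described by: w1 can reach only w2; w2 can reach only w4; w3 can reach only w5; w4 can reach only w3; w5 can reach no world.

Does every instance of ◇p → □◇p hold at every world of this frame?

No

By correspondence theory, 5 is valid on a frame iff R is Euclidean.
Euclidean: no — w1 R w2 and w1 R w2, but not w2 R w2.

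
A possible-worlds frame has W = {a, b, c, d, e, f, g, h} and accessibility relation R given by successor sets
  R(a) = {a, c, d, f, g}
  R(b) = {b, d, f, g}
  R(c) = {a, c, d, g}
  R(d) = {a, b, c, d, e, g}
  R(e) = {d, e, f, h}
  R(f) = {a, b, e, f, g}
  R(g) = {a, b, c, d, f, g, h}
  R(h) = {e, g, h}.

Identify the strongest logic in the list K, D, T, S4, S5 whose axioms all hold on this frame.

Serial (axiom D): yes — every world has a successor (e.g. a R a).
Reflexive (axiom T): yes — every world is R-related to itself.
Transitive (axiom 4): no — a R d and d R b, but not a R b.
Euclidean (axiom 5): no — a R c and a R f, but not c R f.
So F validates K, D, T; S4 would additionally require R to be transitive. The strongest is T.

T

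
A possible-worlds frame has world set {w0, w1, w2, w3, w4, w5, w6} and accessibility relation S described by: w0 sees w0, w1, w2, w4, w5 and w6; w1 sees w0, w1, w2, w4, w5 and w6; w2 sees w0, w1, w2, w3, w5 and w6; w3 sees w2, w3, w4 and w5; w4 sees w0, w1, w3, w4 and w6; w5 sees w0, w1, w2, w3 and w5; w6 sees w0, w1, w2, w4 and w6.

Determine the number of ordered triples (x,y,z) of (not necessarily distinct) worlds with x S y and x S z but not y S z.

36

Enumerating: (w0,w2,w4), (w0,w4,w2), (w0,w4,w5), (w0,w5,w4), (w0,w5,w6), (w0,w6,w5), (w1,w2,w4), (w1,w4,w2), (w1,w4,w5), (w1,w5,w4), (w1,w5,w6), (w1,w6,w5), … and 24 more.
Total: 36.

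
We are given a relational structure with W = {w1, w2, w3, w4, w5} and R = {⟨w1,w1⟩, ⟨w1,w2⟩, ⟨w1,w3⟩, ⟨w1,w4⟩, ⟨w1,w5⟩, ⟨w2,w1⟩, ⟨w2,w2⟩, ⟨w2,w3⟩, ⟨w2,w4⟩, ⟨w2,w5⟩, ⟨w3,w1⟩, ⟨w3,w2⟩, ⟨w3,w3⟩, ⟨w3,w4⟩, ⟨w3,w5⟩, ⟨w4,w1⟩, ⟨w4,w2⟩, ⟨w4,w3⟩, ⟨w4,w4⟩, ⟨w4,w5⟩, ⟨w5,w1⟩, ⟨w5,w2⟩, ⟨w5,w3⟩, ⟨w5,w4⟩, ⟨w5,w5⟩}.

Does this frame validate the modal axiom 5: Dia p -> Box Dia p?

Axiom 5 corresponds to the accessibility relation being Euclidean.
Euclidean: yes — any two successors of a common world are R-related.

Yes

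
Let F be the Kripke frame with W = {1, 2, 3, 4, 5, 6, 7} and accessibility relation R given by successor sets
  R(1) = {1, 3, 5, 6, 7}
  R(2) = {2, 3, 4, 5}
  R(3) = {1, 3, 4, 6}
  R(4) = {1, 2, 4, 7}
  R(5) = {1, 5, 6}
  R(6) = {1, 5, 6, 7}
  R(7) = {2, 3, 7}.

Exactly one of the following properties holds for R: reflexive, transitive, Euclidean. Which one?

Reflexive: yes — every world is R-related to itself.
Transitive: no — 1 R 3 and 3 R 4, but not 1 R 4.
Euclidean: no — 1 R 3 and 1 R 5, but not 3 R 5.
Only reflexive holds.

reflexive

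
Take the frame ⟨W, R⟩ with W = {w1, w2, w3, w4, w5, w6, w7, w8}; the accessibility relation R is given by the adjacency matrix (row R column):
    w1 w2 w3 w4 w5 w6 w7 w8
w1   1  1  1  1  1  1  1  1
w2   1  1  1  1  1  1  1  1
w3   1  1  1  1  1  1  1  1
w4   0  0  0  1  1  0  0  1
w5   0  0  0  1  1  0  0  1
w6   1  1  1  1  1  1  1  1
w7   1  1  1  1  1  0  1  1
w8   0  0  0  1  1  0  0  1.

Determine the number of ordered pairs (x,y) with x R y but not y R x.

Enumerating: (w1,w4), (w1,w5), (w1,w8), (w2,w4), (w2,w5), (w2,w8), (w3,w4), (w3,w5), (w3,w8), (w6,w4), (w6,w5), (w6,w7), (w6,w8), (w7,w4), (w7,w5), (w7,w8).

16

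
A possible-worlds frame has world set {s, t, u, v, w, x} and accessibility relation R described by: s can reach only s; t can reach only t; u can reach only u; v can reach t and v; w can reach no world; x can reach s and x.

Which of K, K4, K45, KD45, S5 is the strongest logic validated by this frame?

Transitive (axiom 4): yes — every two-step R-path is closed by a direct edge.
Euclidean (axiom 5): no — v R t and v R v, but not t R v.
Serial (axiom D): no — w has no R-successor.
Reflexive (axiom T): no — w is not related to itself.
So F validates K, K4; K45 would additionally require R to be Euclidean. The strongest is K4.

K4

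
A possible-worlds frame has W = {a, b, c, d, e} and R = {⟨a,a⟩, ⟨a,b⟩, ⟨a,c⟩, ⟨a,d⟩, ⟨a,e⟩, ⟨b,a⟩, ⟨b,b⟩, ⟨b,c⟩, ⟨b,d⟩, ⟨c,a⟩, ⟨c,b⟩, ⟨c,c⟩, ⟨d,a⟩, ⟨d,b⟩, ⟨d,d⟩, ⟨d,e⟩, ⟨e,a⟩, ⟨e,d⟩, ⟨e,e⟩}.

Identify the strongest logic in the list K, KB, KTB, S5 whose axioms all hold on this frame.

KTB

Symmetric (axiom B): yes — every pair in R has its reverse in R.
Reflexive (axiom T): yes — every world is R-related to itself.
Euclidean (axiom 5): no — a R b and a R e, but not b R e.
So F validates K, KB, KTB; S5 would additionally require R to be Euclidean. The strongest is KTB.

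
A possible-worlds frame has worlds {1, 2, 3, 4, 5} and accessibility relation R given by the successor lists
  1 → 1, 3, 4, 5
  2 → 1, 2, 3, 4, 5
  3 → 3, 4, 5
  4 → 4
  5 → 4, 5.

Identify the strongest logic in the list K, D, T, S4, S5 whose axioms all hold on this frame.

S4

Serial (axiom D): yes — every world has a successor (e.g. 1 R 1).
Reflexive (axiom T): yes — every world is R-related to itself.
Transitive (axiom 4): yes — every two-step R-path is closed by a direct edge.
Euclidean (axiom 5): no — 1 R 4 and 1 R 3, but not 4 R 3.
So F validates K, D, T, S4; S5 would additionally require R to be Euclidean. The strongest is S4.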